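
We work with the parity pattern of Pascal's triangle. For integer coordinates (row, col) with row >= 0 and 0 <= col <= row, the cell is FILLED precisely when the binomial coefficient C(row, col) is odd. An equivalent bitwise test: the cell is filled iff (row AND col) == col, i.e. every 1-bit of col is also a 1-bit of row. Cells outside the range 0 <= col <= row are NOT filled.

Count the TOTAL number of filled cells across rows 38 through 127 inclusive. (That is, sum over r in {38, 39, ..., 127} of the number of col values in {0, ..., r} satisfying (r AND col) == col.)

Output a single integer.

r38=100110 pc3: +8 =8
r39=100111 pc4: +16 =24
r40=101000 pc2: +4 =28
r41=101001 pc3: +8 =36
r42=101010 pc3: +8 =44
r43=101011 pc4: +16 =60
r44=101100 pc3: +8 =68
r45=101101 pc4: +16 =84
r46=101110 pc4: +16 =100
r47=101111 pc5: +32 =132
r48=110000 pc2: +4 =136
r49=110001 pc3: +8 =144
r50=110010 pc3: +8 =152
r51=110011 pc4: +16 =168
r52=110100 pc3: +8 =176
r53=110101 pc4: +16 =192
r54=110110 pc4: +16 =208
r55=110111 pc5: +32 =240
r56=111000 pc3: +8 =248
r57=111001 pc4: +16 =264
r58=111010 pc4: +16 =280
r59=111011 pc5: +32 =312
r60=111100 pc4: +16 =328
r61=111101 pc5: +32 =360
r62=111110 pc5: +32 =392
r63=111111 pc6: +64 =456
r64=1000000 pc1: +2 =458
r65=1000001 pc2: +4 =462
r66=1000010 pc2: +4 =466
r67=1000011 pc3: +8 =474
r68=1000100 pc2: +4 =478
r69=1000101 pc3: +8 =486
r70=1000110 pc3: +8 =494
r71=1000111 pc4: +16 =510
r72=1001000 pc2: +4 =514
r73=1001001 pc3: +8 =522
r74=1001010 pc3: +8 =530
r75=1001011 pc4: +16 =546
r76=1001100 pc3: +8 =554
r77=1001101 pc4: +16 =570
r78=1001110 pc4: +16 =586
r79=1001111 pc5: +32 =618
r80=1010000 pc2: +4 =622
r81=1010001 pc3: +8 =630
r82=1010010 pc3: +8 =638
r83=1010011 pc4: +16 =654
r84=1010100 pc3: +8 =662
r85=1010101 pc4: +16 =678
r86=1010110 pc4: +16 =694
r87=1010111 pc5: +32 =726
r88=1011000 pc3: +8 =734
r89=1011001 pc4: +16 =750
r90=1011010 pc4: +16 =766
r91=1011011 pc5: +32 =798
r92=1011100 pc4: +16 =814
r93=1011101 pc5: +32 =846
r94=1011110 pc5: +32 =878
r95=1011111 pc6: +64 =942
r96=1100000 pc2: +4 =946
r97=1100001 pc3: +8 =954
r98=1100010 pc3: +8 =962
r99=1100011 pc4: +16 =978
r100=1100100 pc3: +8 =986
r101=1100101 pc4: +16 =1002
r102=1100110 pc4: +16 =1018
r103=1100111 pc5: +32 =1050
r104=1101000 pc3: +8 =1058
r105=1101001 pc4: +16 =1074
r106=1101010 pc4: +16 =1090
r107=1101011 pc5: +32 =1122
r108=1101100 pc4: +16 =1138
r109=1101101 pc5: +32 =1170
r110=1101110 pc5: +32 =1202
r111=1101111 pc6: +64 =1266
r112=1110000 pc3: +8 =1274
r113=1110001 pc4: +16 =1290
r114=1110010 pc4: +16 =1306
r115=1110011 pc5: +32 =1338
r116=1110100 pc4: +16 =1354
r117=1110101 pc5: +32 =1386
r118=1110110 pc5: +32 =1418
r119=1110111 pc6: +64 =1482
r120=1111000 pc4: +16 =1498
r121=1111001 pc5: +32 =1530
r122=1111010 pc5: +32 =1562
r123=1111011 pc6: +64 =1626
r124=1111100 pc5: +32 =1658
r125=1111101 pc6: +64 =1722
r126=1111110 pc6: +64 =1786
r127=1111111 pc7: +128 =1914

Answer: 1914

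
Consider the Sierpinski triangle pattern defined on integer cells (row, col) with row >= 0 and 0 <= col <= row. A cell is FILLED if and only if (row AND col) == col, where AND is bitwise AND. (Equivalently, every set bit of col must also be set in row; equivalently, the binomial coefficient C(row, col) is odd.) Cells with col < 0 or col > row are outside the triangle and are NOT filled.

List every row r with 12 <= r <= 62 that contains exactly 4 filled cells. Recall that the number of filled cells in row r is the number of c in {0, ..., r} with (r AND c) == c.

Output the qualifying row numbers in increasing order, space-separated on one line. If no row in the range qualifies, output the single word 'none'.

Answer: 12 17 18 20 24 33 34 36 40 48

Derivation:
Row r has 2^popcount(r) filled cells, so we need popcount(r) = log2(4) = 2.
Scan r = 12..62 and keep those with exactly 2 one-bits:
r=12=1100 popcount=2 -> KEEP
r=13=1101 popcount=3 -> skip
r=14=1110 popcount=3 -> skip
r=15=1111 popcount=4 -> skip
r=16=10000 popcount=1 -> skip
r=17=10001 popcount=2 -> KEEP
r=18=10010 popcount=2 -> KEEP
r=19=10011 popcount=3 -> skip
r=20=10100 popcount=2 -> KEEP
r=21=10101 popcount=3 -> skip
r=22=10110 popcount=3 -> skip
r=23=10111 popcount=4 -> skip
r=24=11000 popcount=2 -> KEEP
r=25=11001 popcount=3 -> skip
r=26=11010 popcount=3 -> skip
r=27=11011 popcount=4 -> skip
r=28=11100 popcount=3 -> skip
r=29=11101 popcount=4 -> skip
r=30=11110 popcount=4 -> skip
r=31=11111 popcount=5 -> skip
r=32=100000 popcount=1 -> skip
r=33=100001 popcount=2 -> KEEP
r=34=100010 popcount=2 -> KEEP
r=35=100011 popcount=3 -> skip
r=36=100100 popcount=2 -> KEEP
r=37=100101 popcount=3 -> skip
r=38=100110 popcount=3 -> skip
r=39=100111 popcount=4 -> skip
r=40=101000 popcount=2 -> KEEP
r=41=101001 popcount=3 -> skip
r=42=101010 popcount=3 -> skip
r=43=101011 popcount=4 -> skip
r=44=101100 popcount=3 -> skip
r=45=101101 popcount=4 -> skip
r=46=101110 popcount=4 -> skip
r=47=101111 popcount=5 -> skip
r=48=110000 popcount=2 -> KEEP
r=49=110001 popcount=3 -> skip
r=50=110010 popcount=3 -> skip
r=51=110011 popcount=4 -> skip
r=52=110100 popcount=3 -> skip
r=53=110101 popcount=4 -> skip
r=54=110110 popcount=4 -> skip
r=55=110111 popcount=5 -> skip
r=56=111000 popcount=3 -> skip
r=57=111001 popcount=4 -> skip
r=58=111010 popcount=4 -> skip
r=59=111011 popcount=5 -> skip
r=60=111100 popcount=4 -> skip
r=61=111101 popcount=5 -> skip
r=62=111110 popcount=5 -> skip
Kept rows: 12 17 18 20 24 33 34 36 40 48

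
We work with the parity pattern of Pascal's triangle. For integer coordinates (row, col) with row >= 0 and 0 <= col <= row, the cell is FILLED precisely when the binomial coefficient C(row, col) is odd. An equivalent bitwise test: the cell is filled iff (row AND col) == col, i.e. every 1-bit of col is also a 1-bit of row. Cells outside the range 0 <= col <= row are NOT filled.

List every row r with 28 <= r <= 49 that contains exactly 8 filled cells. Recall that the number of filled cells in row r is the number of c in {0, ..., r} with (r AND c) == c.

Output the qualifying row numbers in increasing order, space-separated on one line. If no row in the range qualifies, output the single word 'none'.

Row r has 2^popcount(r) filled cells, so we need popcount(r) = log2(8) = 3.
Scan r = 28..49 and keep those with exactly 3 one-bits:
r=28=11100 popcount=3 -> KEEP
r=29=11101 popcount=4 -> skip
r=30=11110 popcount=4 -> skip
r=31=11111 popcount=5 -> skip
r=32=100000 popcount=1 -> skip
r=33=100001 popcount=2 -> skip
r=34=100010 popcount=2 -> skip
r=35=100011 popcount=3 -> KEEP
r=36=100100 popcount=2 -> skip
r=37=100101 popcount=3 -> KEEP
r=38=100110 popcount=3 -> KEEP
r=39=100111 popcount=4 -> skip
r=40=101000 popcount=2 -> skip
r=41=101001 popcount=3 -> KEEP
r=42=101010 popcount=3 -> KEEP
r=43=101011 popcount=4 -> skip
r=44=101100 popcount=3 -> KEEP
r=45=101101 popcount=4 -> skip
r=46=101110 popcount=4 -> skip
r=47=101111 popcount=5 -> skip
r=48=110000 popcount=2 -> skip
r=49=110001 popcount=3 -> KEEP
Kept rows: 28 35 37 38 41 42 44 49

Answer: 28 35 37 38 41 42 44 49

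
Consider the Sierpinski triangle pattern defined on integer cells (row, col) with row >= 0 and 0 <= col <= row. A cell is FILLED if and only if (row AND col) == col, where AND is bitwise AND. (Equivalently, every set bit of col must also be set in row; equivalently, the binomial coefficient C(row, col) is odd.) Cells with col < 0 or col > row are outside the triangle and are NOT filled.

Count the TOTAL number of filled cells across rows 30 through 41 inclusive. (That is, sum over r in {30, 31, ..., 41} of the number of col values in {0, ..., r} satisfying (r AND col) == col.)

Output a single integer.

r30=11110 pc4: +16 =16
r31=11111 pc5: +32 =48
r32=100000 pc1: +2 =50
r33=100001 pc2: +4 =54
r34=100010 pc2: +4 =58
r35=100011 pc3: +8 =66
r36=100100 pc2: +4 =70
r37=100101 pc3: +8 =78
r38=100110 pc3: +8 =86
r39=100111 pc4: +16 =102
r40=101000 pc2: +4 =106
r41=101001 pc3: +8 =114

Answer: 114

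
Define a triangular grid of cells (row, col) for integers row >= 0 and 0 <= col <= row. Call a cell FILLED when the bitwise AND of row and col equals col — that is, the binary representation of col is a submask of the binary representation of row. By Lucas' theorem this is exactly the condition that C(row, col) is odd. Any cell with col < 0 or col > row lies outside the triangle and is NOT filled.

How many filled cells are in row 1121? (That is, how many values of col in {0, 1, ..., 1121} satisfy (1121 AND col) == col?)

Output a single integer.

Answer: 16

Derivation:
1121 in binary = 10001100001
popcount(1121) = number of 1-bits in 10001100001 = 4
A col c satisfies (1121 AND c) == c iff every set bit of c is also set in 1121; each of the 4 set bits of 1121 can independently be on or off in c.
count = 2^4 = 16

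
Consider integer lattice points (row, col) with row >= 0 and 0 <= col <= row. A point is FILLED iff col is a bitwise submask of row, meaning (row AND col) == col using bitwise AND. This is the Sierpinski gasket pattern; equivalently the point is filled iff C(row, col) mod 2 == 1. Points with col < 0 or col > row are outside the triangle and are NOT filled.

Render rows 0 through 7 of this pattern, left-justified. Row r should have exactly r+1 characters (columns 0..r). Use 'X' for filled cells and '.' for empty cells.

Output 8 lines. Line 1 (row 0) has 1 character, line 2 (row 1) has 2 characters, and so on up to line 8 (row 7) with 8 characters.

r0=0: X
r1=1: XX
r2=10: X.X
r3=11: XXXX
r4=100: X...X
r5=101: XX..XX
r6=110: X.X.X.X
r7=111: XXXXXXXX

Answer: X
XX
X.X
XXXX
X...X
XX..XX
X.X.X.X
XXXXXXXX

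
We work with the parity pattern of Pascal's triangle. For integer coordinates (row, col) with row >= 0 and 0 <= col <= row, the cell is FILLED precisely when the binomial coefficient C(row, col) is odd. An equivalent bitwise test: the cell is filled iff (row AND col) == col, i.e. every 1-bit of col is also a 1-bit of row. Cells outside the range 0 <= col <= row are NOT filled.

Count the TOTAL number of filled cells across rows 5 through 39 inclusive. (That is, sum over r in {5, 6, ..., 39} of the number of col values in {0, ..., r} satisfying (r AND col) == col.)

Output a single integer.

Answer: 286

Derivation:
r5=101 pc2: +4 =4
r6=110 pc2: +4 =8
r7=111 pc3: +8 =16
r8=1000 pc1: +2 =18
r9=1001 pc2: +4 =22
r10=1010 pc2: +4 =26
r11=1011 pc3: +8 =34
r12=1100 pc2: +4 =38
r13=1101 pc3: +8 =46
r14=1110 pc3: +8 =54
r15=1111 pc4: +16 =70
r16=10000 pc1: +2 =72
r17=10001 pc2: +4 =76
r18=10010 pc2: +4 =80
r19=10011 pc3: +8 =88
r20=10100 pc2: +4 =92
r21=10101 pc3: +8 =100
r22=10110 pc3: +8 =108
r23=10111 pc4: +16 =124
r24=11000 pc2: +4 =128
r25=11001 pc3: +8 =136
r26=11010 pc3: +8 =144
r27=11011 pc4: +16 =160
r28=11100 pc3: +8 =168
r29=11101 pc4: +16 =184
r30=11110 pc4: +16 =200
r31=11111 pc5: +32 =232
r32=100000 pc1: +2 =234
r33=100001 pc2: +4 =238
r34=100010 pc2: +4 =242
r35=100011 pc3: +8 =250
r36=100100 pc2: +4 =254
r37=100101 pc3: +8 =262
r38=100110 pc3: +8 =270
r39=100111 pc4: +16 =286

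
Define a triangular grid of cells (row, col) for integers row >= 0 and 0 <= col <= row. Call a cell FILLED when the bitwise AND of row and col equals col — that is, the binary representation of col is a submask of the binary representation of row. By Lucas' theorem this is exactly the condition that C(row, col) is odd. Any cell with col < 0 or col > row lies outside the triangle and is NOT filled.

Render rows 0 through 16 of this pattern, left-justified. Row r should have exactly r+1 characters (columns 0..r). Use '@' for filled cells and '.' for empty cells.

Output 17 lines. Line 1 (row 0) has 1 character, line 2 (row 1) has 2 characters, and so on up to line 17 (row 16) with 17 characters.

r0=0: @
r1=1: @@
r2=10: @.@
r3=11: @@@@
r4=100: @...@
r5=101: @@..@@
r6=110: @.@.@.@
r7=111: @@@@@@@@
r8=1000: @.......@
r9=1001: @@......@@
r10=1010: @.@.....@.@
r11=1011: @@@@....@@@@
r12=1100: @...@...@...@
r13=1101: @@..@@..@@..@@
r14=1110: @.@.@.@.@.@.@.@
r15=1111: @@@@@@@@@@@@@@@@
r16=10000: @...............@

Answer: @
@@
@.@
@@@@
@...@
@@..@@
@.@.@.@
@@@@@@@@
@.......@
@@......@@
@.@.....@.@
@@@@....@@@@
@...@...@...@
@@..@@..@@..@@
@.@.@.@.@.@.@.@
@@@@@@@@@@@@@@@@
@...............@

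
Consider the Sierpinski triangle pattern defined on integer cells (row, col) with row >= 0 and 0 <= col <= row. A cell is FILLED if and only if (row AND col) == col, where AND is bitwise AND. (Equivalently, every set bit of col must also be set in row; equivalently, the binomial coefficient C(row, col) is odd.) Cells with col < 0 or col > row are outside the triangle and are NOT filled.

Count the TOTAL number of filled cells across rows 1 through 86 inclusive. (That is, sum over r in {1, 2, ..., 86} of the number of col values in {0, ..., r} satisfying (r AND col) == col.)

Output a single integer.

Answer: 966

Derivation:
r1=1 pc1: +2 =2
r2=10 pc1: +2 =4
r3=11 pc2: +4 =8
r4=100 pc1: +2 =10
r5=101 pc2: +4 =14
r6=110 pc2: +4 =18
r7=111 pc3: +8 =26
r8=1000 pc1: +2 =28
r9=1001 pc2: +4 =32
r10=1010 pc2: +4 =36
r11=1011 pc3: +8 =44
r12=1100 pc2: +4 =48
r13=1101 pc3: +8 =56
r14=1110 pc3: +8 =64
r15=1111 pc4: +16 =80
r16=10000 pc1: +2 =82
r17=10001 pc2: +4 =86
r18=10010 pc2: +4 =90
r19=10011 pc3: +8 =98
r20=10100 pc2: +4 =102
r21=10101 pc3: +8 =110
r22=10110 pc3: +8 =118
r23=10111 pc4: +16 =134
r24=11000 pc2: +4 =138
r25=11001 pc3: +8 =146
r26=11010 pc3: +8 =154
r27=11011 pc4: +16 =170
r28=11100 pc3: +8 =178
r29=11101 pc4: +16 =194
r30=11110 pc4: +16 =210
r31=11111 pc5: +32 =242
r32=100000 pc1: +2 =244
r33=100001 pc2: +4 =248
r34=100010 pc2: +4 =252
r35=100011 pc3: +8 =260
r36=100100 pc2: +4 =264
r37=100101 pc3: +8 =272
r38=100110 pc3: +8 =280
r39=100111 pc4: +16 =296
r40=101000 pc2: +4 =300
r41=101001 pc3: +8 =308
r42=101010 pc3: +8 =316
r43=101011 pc4: +16 =332
r44=101100 pc3: +8 =340
r45=101101 pc4: +16 =356
r46=101110 pc4: +16 =372
r47=101111 pc5: +32 =404
r48=110000 pc2: +4 =408
r49=110001 pc3: +8 =416
r50=110010 pc3: +8 =424
r51=110011 pc4: +16 =440
r52=110100 pc3: +8 =448
r53=110101 pc4: +16 =464
r54=110110 pc4: +16 =480
r55=110111 pc5: +32 =512
r56=111000 pc3: +8 =520
r57=111001 pc4: +16 =536
r58=111010 pc4: +16 =552
r59=111011 pc5: +32 =584
r60=111100 pc4: +16 =600
r61=111101 pc5: +32 =632
r62=111110 pc5: +32 =664
r63=111111 pc6: +64 =728
r64=1000000 pc1: +2 =730
r65=1000001 pc2: +4 =734
r66=1000010 pc2: +4 =738
r67=1000011 pc3: +8 =746
r68=1000100 pc2: +4 =750
r69=1000101 pc3: +8 =758
r70=1000110 pc3: +8 =766
r71=1000111 pc4: +16 =782
r72=1001000 pc2: +4 =786
r73=1001001 pc3: +8 =794
r74=1001010 pc3: +8 =802
r75=1001011 pc4: +16 =818
r76=1001100 pc3: +8 =826
r77=1001101 pc4: +16 =842
r78=1001110 pc4: +16 =858
r79=1001111 pc5: +32 =890
r80=1010000 pc2: +4 =894
r81=1010001 pc3: +8 =902
r82=1010010 pc3: +8 =910
r83=1010011 pc4: +16 =926
r84=1010100 pc3: +8 =934
r85=1010101 pc4: +16 =950
r86=1010110 pc4: +16 =966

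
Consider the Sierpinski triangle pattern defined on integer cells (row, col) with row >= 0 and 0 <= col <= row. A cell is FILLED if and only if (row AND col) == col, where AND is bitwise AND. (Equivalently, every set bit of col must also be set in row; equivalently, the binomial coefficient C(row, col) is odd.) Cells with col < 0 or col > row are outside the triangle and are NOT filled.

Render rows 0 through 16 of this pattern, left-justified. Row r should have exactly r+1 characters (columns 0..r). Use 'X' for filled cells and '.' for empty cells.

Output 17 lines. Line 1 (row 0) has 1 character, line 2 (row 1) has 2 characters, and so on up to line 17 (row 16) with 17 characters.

r0=0: X
r1=1: XX
r2=10: X.X
r3=11: XXXX
r4=100: X...X
r5=101: XX..XX
r6=110: X.X.X.X
r7=111: XXXXXXXX
r8=1000: X.......X
r9=1001: XX......XX
r10=1010: X.X.....X.X
r11=1011: XXXX....XXXX
r12=1100: X...X...X...X
r13=1101: XX..XX..XX..XX
r14=1110: X.X.X.X.X.X.X.X
r15=1111: XXXXXXXXXXXXXXXX
r16=10000: X...............X

Answer: X
XX
X.X
XXXX
X...X
XX..XX
X.X.X.X
XXXXXXXX
X.......X
XX......XX
X.X.....X.X
XXXX....XXXX
X...X...X...X
XX..XX..XX..XX
X.X.X.X.X.X.X.X
XXXXXXXXXXXXXXXX
X...............X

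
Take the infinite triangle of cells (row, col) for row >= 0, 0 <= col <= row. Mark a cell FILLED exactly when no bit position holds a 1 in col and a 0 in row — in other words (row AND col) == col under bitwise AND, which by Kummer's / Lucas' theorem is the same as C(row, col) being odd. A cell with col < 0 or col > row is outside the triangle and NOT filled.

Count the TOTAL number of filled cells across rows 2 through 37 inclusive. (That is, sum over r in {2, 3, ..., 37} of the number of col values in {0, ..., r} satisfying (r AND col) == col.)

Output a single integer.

r2=10 pc1: +2 =2
r3=11 pc2: +4 =6
r4=100 pc1: +2 =8
r5=101 pc2: +4 =12
r6=110 pc2: +4 =16
r7=111 pc3: +8 =24
r8=1000 pc1: +2 =26
r9=1001 pc2: +4 =30
r10=1010 pc2: +4 =34
r11=1011 pc3: +8 =42
r12=1100 pc2: +4 =46
r13=1101 pc3: +8 =54
r14=1110 pc3: +8 =62
r15=1111 pc4: +16 =78
r16=10000 pc1: +2 =80
r17=10001 pc2: +4 =84
r18=10010 pc2: +4 =88
r19=10011 pc3: +8 =96
r20=10100 pc2: +4 =100
r21=10101 pc3: +8 =108
r22=10110 pc3: +8 =116
r23=10111 pc4: +16 =132
r24=11000 pc2: +4 =136
r25=11001 pc3: +8 =144
r26=11010 pc3: +8 =152
r27=11011 pc4: +16 =168
r28=11100 pc3: +8 =176
r29=11101 pc4: +16 =192
r30=11110 pc4: +16 =208
r31=11111 pc5: +32 =240
r32=100000 pc1: +2 =242
r33=100001 pc2: +4 =246
r34=100010 pc2: +4 =250
r35=100011 pc3: +8 =258
r36=100100 pc2: +4 =262
r37=100101 pc3: +8 =270

Answer: 270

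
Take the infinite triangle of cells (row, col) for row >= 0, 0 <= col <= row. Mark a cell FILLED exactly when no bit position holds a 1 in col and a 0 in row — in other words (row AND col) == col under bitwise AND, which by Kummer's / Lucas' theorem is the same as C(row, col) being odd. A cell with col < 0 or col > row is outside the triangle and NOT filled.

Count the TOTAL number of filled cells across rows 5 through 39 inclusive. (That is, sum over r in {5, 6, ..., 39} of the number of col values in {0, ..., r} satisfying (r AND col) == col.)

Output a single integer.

Answer: 286

Derivation:
r5=101 pc2: +4 =4
r6=110 pc2: +4 =8
r7=111 pc3: +8 =16
r8=1000 pc1: +2 =18
r9=1001 pc2: +4 =22
r10=1010 pc2: +4 =26
r11=1011 pc3: +8 =34
r12=1100 pc2: +4 =38
r13=1101 pc3: +8 =46
r14=1110 pc3: +8 =54
r15=1111 pc4: +16 =70
r16=10000 pc1: +2 =72
r17=10001 pc2: +4 =76
r18=10010 pc2: +4 =80
r19=10011 pc3: +8 =88
r20=10100 pc2: +4 =92
r21=10101 pc3: +8 =100
r22=10110 pc3: +8 =108
r23=10111 pc4: +16 =124
r24=11000 pc2: +4 =128
r25=11001 pc3: +8 =136
r26=11010 pc3: +8 =144
r27=11011 pc4: +16 =160
r28=11100 pc3: +8 =168
r29=11101 pc4: +16 =184
r30=11110 pc4: +16 =200
r31=11111 pc5: +32 =232
r32=100000 pc1: +2 =234
r33=100001 pc2: +4 =238
r34=100010 pc2: +4 =242
r35=100011 pc3: +8 =250
r36=100100 pc2: +4 =254
r37=100101 pc3: +8 =262
r38=100110 pc3: +8 =270
r39=100111 pc4: +16 =286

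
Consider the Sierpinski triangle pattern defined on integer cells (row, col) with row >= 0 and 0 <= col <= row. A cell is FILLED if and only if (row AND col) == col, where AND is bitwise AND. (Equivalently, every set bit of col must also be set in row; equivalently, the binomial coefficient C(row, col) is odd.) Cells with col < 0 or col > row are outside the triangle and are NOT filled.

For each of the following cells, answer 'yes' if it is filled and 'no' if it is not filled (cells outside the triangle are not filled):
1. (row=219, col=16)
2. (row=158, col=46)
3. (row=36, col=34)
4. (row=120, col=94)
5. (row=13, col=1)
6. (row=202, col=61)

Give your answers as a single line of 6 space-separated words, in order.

Answer: yes no no no yes no

Derivation:
(219,16): row=0b11011011, col=0b10000, row AND col = 0b10000 = 16; 16 == 16 -> filled
(158,46): row=0b10011110, col=0b101110, row AND col = 0b1110 = 14; 14 != 46 -> empty
(36,34): row=0b100100, col=0b100010, row AND col = 0b100000 = 32; 32 != 34 -> empty
(120,94): row=0b1111000, col=0b1011110, row AND col = 0b1011000 = 88; 88 != 94 -> empty
(13,1): row=0b1101, col=0b1, row AND col = 0b1 = 1; 1 == 1 -> filled
(202,61): row=0b11001010, col=0b111101, row AND col = 0b1000 = 8; 8 != 61 -> empty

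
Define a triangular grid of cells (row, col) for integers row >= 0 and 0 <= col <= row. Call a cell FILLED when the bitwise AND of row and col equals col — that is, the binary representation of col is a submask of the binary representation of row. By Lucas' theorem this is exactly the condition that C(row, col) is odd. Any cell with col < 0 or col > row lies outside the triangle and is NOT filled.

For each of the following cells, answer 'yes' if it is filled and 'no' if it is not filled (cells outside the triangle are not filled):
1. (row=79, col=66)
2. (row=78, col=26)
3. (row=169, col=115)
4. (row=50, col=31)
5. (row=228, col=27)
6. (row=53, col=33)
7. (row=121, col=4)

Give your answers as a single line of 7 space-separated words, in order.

Answer: yes no no no no yes no

Derivation:
(79,66): row=0b1001111, col=0b1000010, row AND col = 0b1000010 = 66; 66 == 66 -> filled
(78,26): row=0b1001110, col=0b11010, row AND col = 0b1010 = 10; 10 != 26 -> empty
(169,115): row=0b10101001, col=0b1110011, row AND col = 0b100001 = 33; 33 != 115 -> empty
(50,31): row=0b110010, col=0b11111, row AND col = 0b10010 = 18; 18 != 31 -> empty
(228,27): row=0b11100100, col=0b11011, row AND col = 0b0 = 0; 0 != 27 -> empty
(53,33): row=0b110101, col=0b100001, row AND col = 0b100001 = 33; 33 == 33 -> filled
(121,4): row=0b1111001, col=0b100, row AND col = 0b0 = 0; 0 != 4 -> empty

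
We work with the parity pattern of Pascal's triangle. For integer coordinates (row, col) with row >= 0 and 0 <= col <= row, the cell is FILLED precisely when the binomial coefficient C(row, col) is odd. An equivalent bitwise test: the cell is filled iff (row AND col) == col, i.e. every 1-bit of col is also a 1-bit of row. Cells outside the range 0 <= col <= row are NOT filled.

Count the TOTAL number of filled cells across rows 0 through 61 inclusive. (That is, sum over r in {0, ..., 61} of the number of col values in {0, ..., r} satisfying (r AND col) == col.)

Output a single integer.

Answer: 633

Derivation:
r0=0 pc0: +1 =1
r1=1 pc1: +2 =3
r2=10 pc1: +2 =5
r3=11 pc2: +4 =9
r4=100 pc1: +2 =11
r5=101 pc2: +4 =15
r6=110 pc2: +4 =19
r7=111 pc3: +8 =27
r8=1000 pc1: +2 =29
r9=1001 pc2: +4 =33
r10=1010 pc2: +4 =37
r11=1011 pc3: +8 =45
r12=1100 pc2: +4 =49
r13=1101 pc3: +8 =57
r14=1110 pc3: +8 =65
r15=1111 pc4: +16 =81
r16=10000 pc1: +2 =83
r17=10001 pc2: +4 =87
r18=10010 pc2: +4 =91
r19=10011 pc3: +8 =99
r20=10100 pc2: +4 =103
r21=10101 pc3: +8 =111
r22=10110 pc3: +8 =119
r23=10111 pc4: +16 =135
r24=11000 pc2: +4 =139
r25=11001 pc3: +8 =147
r26=11010 pc3: +8 =155
r27=11011 pc4: +16 =171
r28=11100 pc3: +8 =179
r29=11101 pc4: +16 =195
r30=11110 pc4: +16 =211
r31=11111 pc5: +32 =243
r32=100000 pc1: +2 =245
r33=100001 pc2: +4 =249
r34=100010 pc2: +4 =253
r35=100011 pc3: +8 =261
r36=100100 pc2: +4 =265
r37=100101 pc3: +8 =273
r38=100110 pc3: +8 =281
r39=100111 pc4: +16 =297
r40=101000 pc2: +4 =301
r41=101001 pc3: +8 =309
r42=101010 pc3: +8 =317
r43=101011 pc4: +16 =333
r44=101100 pc3: +8 =341
r45=101101 pc4: +16 =357
r46=101110 pc4: +16 =373
r47=101111 pc5: +32 =405
r48=110000 pc2: +4 =409
r49=110001 pc3: +8 =417
r50=110010 pc3: +8 =425
r51=110011 pc4: +16 =441
r52=110100 pc3: +8 =449
r53=110101 pc4: +16 =465
r54=110110 pc4: +16 =481
r55=110111 pc5: +32 =513
r56=111000 pc3: +8 =521
r57=111001 pc4: +16 =537
r58=111010 pc4: +16 =553
r59=111011 pc5: +32 =585
r60=111100 pc4: +16 =601
r61=111101 pc5: +32 =633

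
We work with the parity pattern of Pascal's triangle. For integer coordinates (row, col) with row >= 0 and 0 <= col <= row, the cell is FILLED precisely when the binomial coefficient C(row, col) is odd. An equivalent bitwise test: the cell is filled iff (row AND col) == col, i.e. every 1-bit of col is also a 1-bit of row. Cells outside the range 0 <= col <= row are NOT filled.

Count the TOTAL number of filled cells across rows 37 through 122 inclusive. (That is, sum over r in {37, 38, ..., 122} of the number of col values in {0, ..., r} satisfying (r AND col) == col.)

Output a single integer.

Answer: 1570

Derivation:
r37=100101 pc3: +8 =8
r38=100110 pc3: +8 =16
r39=100111 pc4: +16 =32
r40=101000 pc2: +4 =36
r41=101001 pc3: +8 =44
r42=101010 pc3: +8 =52
r43=101011 pc4: +16 =68
r44=101100 pc3: +8 =76
r45=101101 pc4: +16 =92
r46=101110 pc4: +16 =108
r47=101111 pc5: +32 =140
r48=110000 pc2: +4 =144
r49=110001 pc3: +8 =152
r50=110010 pc3: +8 =160
r51=110011 pc4: +16 =176
r52=110100 pc3: +8 =184
r53=110101 pc4: +16 =200
r54=110110 pc4: +16 =216
r55=110111 pc5: +32 =248
r56=111000 pc3: +8 =256
r57=111001 pc4: +16 =272
r58=111010 pc4: +16 =288
r59=111011 pc5: +32 =320
r60=111100 pc4: +16 =336
r61=111101 pc5: +32 =368
r62=111110 pc5: +32 =400
r63=111111 pc6: +64 =464
r64=1000000 pc1: +2 =466
r65=1000001 pc2: +4 =470
r66=1000010 pc2: +4 =474
r67=1000011 pc3: +8 =482
r68=1000100 pc2: +4 =486
r69=1000101 pc3: +8 =494
r70=1000110 pc3: +8 =502
r71=1000111 pc4: +16 =518
r72=1001000 pc2: +4 =522
r73=1001001 pc3: +8 =530
r74=1001010 pc3: +8 =538
r75=1001011 pc4: +16 =554
r76=1001100 pc3: +8 =562
r77=1001101 pc4: +16 =578
r78=1001110 pc4: +16 =594
r79=1001111 pc5: +32 =626
r80=1010000 pc2: +4 =630
r81=1010001 pc3: +8 =638
r82=1010010 pc3: +8 =646
r83=1010011 pc4: +16 =662
r84=1010100 pc3: +8 =670
r85=1010101 pc4: +16 =686
r86=1010110 pc4: +16 =702
r87=1010111 pc5: +32 =734
r88=1011000 pc3: +8 =742
r89=1011001 pc4: +16 =758
r90=1011010 pc4: +16 =774
r91=1011011 pc5: +32 =806
r92=1011100 pc4: +16 =822
r93=1011101 pc5: +32 =854
r94=1011110 pc5: +32 =886
r95=1011111 pc6: +64 =950
r96=1100000 pc2: +4 =954
r97=1100001 pc3: +8 =962
r98=1100010 pc3: +8 =970
r99=1100011 pc4: +16 =986
r100=1100100 pc3: +8 =994
r101=1100101 pc4: +16 =1010
r102=1100110 pc4: +16 =1026
r103=1100111 pc5: +32 =1058
r104=1101000 pc3: +8 =1066
r105=1101001 pc4: +16 =1082
r106=1101010 pc4: +16 =1098
r107=1101011 pc5: +32 =1130
r108=1101100 pc4: +16 =1146
r109=1101101 pc5: +32 =1178
r110=1101110 pc5: +32 =1210
r111=1101111 pc6: +64 =1274
r112=1110000 pc3: +8 =1282
r113=1110001 pc4: +16 =1298
r114=1110010 pc4: +16 =1314
r115=1110011 pc5: +32 =1346
r116=1110100 pc4: +16 =1362
r117=1110101 pc5: +32 =1394
r118=1110110 pc5: +32 =1426
r119=1110111 pc6: +64 =1490
r120=1111000 pc4: +16 =1506
r121=1111001 pc5: +32 =1538
r122=1111010 pc5: +32 =1570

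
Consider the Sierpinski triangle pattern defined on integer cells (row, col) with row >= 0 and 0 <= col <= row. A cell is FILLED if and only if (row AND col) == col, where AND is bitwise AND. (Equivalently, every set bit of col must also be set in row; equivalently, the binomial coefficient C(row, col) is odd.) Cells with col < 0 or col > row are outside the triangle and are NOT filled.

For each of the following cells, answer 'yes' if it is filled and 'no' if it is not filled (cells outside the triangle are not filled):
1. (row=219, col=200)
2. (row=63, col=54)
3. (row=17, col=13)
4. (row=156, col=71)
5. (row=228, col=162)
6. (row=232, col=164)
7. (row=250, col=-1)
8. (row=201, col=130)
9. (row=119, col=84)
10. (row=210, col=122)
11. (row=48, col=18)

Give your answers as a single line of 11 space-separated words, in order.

Answer: yes yes no no no no no no yes no no

Derivation:
(219,200): row=0b11011011, col=0b11001000, row AND col = 0b11001000 = 200; 200 == 200 -> filled
(63,54): row=0b111111, col=0b110110, row AND col = 0b110110 = 54; 54 == 54 -> filled
(17,13): row=0b10001, col=0b1101, row AND col = 0b1 = 1; 1 != 13 -> empty
(156,71): row=0b10011100, col=0b1000111, row AND col = 0b100 = 4; 4 != 71 -> empty
(228,162): row=0b11100100, col=0b10100010, row AND col = 0b10100000 = 160; 160 != 162 -> empty
(232,164): row=0b11101000, col=0b10100100, row AND col = 0b10100000 = 160; 160 != 164 -> empty
(250,-1): col outside [0, 250] -> not filled
(201,130): row=0b11001001, col=0b10000010, row AND col = 0b10000000 = 128; 128 != 130 -> empty
(119,84): row=0b1110111, col=0b1010100, row AND col = 0b1010100 = 84; 84 == 84 -> filled
(210,122): row=0b11010010, col=0b1111010, row AND col = 0b1010010 = 82; 82 != 122 -> empty
(48,18): row=0b110000, col=0b10010, row AND col = 0b10000 = 16; 16 != 18 -> empty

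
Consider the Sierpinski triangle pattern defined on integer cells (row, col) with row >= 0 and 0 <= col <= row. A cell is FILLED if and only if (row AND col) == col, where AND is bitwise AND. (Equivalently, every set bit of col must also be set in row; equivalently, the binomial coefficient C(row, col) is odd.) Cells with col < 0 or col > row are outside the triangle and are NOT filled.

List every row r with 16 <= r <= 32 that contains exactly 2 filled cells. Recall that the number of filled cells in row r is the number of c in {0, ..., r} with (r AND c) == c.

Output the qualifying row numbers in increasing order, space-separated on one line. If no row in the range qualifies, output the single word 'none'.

Row r has 2^popcount(r) filled cells, so we need popcount(r) = log2(2) = 1.
Scan r = 16..32 and keep those with exactly 1 one-bits:
r=16=10000 popcount=1 -> KEEP
r=17=10001 popcount=2 -> skip
r=18=10010 popcount=2 -> skip
r=19=10011 popcount=3 -> skip
r=20=10100 popcount=2 -> skip
r=21=10101 popcount=3 -> skip
r=22=10110 popcount=3 -> skip
r=23=10111 popcount=4 -> skip
r=24=11000 popcount=2 -> skip
r=25=11001 popcount=3 -> skip
r=26=11010 popcount=3 -> skip
r=27=11011 popcount=4 -> skip
r=28=11100 popcount=3 -> skip
r=29=11101 popcount=4 -> skip
r=30=11110 popcount=4 -> skip
r=31=11111 popcount=5 -> skip
r=32=100000 popcount=1 -> KEEP
Kept rows: 16 32

Answer: 16 32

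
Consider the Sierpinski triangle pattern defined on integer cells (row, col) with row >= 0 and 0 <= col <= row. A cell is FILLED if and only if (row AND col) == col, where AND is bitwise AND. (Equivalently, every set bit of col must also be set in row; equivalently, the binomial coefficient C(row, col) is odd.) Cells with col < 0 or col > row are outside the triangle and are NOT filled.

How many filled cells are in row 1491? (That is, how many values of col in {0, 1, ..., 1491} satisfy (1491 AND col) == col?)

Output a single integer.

Answer: 128

Derivation:
1491 in binary = 10111010011
popcount(1491) = number of 1-bits in 10111010011 = 7
A col c satisfies (1491 AND c) == c iff every set bit of c is also set in 1491; each of the 7 set bits of 1491 can independently be on or off in c.
count = 2^7 = 128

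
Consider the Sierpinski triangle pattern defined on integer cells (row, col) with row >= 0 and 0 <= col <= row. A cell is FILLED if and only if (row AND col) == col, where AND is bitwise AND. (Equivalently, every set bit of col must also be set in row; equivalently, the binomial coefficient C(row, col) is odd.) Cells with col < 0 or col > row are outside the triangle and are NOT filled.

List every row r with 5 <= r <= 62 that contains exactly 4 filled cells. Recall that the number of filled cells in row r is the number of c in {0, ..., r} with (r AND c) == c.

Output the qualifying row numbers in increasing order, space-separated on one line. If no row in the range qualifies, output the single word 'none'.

Answer: 5 6 9 10 12 17 18 20 24 33 34 36 40 48

Derivation:
Row r has 2^popcount(r) filled cells, so we need popcount(r) = log2(4) = 2.
Scan r = 5..62 and keep those with exactly 2 one-bits:
r=5=101 popcount=2 -> KEEP
r=6=110 popcount=2 -> KEEP
r=7=111 popcount=3 -> skip
r=8=1000 popcount=1 -> skip
r=9=1001 popcount=2 -> KEEP
r=10=1010 popcount=2 -> KEEP
r=11=1011 popcount=3 -> skip
r=12=1100 popcount=2 -> KEEP
r=13=1101 popcount=3 -> skip
r=14=1110 popcount=3 -> skip
r=15=1111 popcount=4 -> skip
r=16=10000 popcount=1 -> skip
r=17=10001 popcount=2 -> KEEP
r=18=10010 popcount=2 -> KEEP
r=19=10011 popcount=3 -> skip
r=20=10100 popcount=2 -> KEEP
r=21=10101 popcount=3 -> skip
r=22=10110 popcount=3 -> skip
r=23=10111 popcount=4 -> skip
r=24=11000 popcount=2 -> KEEP
r=25=11001 popcount=3 -> skip
r=26=11010 popcount=3 -> skip
r=27=11011 popcount=4 -> skip
r=28=11100 popcount=3 -> skip
r=29=11101 popcount=4 -> skip
r=30=11110 popcount=4 -> skip
r=31=11111 popcount=5 -> skip
r=32=100000 popcount=1 -> skip
r=33=100001 popcount=2 -> KEEP
r=34=100010 popcount=2 -> KEEP
r=35=100011 popcount=3 -> skip
r=36=100100 popcount=2 -> KEEP
r=37=100101 popcount=3 -> skip
r=38=100110 popcount=3 -> skip
r=39=100111 popcount=4 -> skip
r=40=101000 popcount=2 -> KEEP
r=41=101001 popcount=3 -> skip
r=42=101010 popcount=3 -> skip
r=43=101011 popcount=4 -> skip
r=44=101100 popcount=3 -> skip
r=45=101101 popcount=4 -> skip
r=46=101110 popcount=4 -> skip
r=47=101111 popcount=5 -> skip
r=48=110000 popcount=2 -> KEEP
r=49=110001 popcount=3 -> skip
r=50=110010 popcount=3 -> skip
r=51=110011 popcount=4 -> skip
r=52=110100 popcount=3 -> skip
r=53=110101 popcount=4 -> skip
r=54=110110 popcount=4 -> skip
r=55=110111 popcount=5 -> skip
r=56=111000 popcount=3 -> skip
r=57=111001 popcount=4 -> skip
r=58=111010 popcount=4 -> skip
r=59=111011 popcount=5 -> skip
r=60=111100 popcount=4 -> skip
r=61=111101 popcount=5 -> skip
r=62=111110 popcount=5 -> skip
Kept rows: 5 6 9 10 12 17 18 20 24 33 34 36 40 48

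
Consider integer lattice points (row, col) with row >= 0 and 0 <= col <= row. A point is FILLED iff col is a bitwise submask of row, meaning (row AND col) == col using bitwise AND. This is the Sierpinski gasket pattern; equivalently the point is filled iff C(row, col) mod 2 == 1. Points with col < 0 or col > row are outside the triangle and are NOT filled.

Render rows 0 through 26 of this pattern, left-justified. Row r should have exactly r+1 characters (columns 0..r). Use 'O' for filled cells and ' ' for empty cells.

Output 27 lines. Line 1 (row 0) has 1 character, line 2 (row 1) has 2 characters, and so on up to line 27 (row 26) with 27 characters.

Answer: O
OO
O O
OOOO
O   O
OO  OO
O O O O
OOOOOOOO
O       O
OO      OO
O O     O O
OOOO    OOOO
O   O   O   O
OO  OO  OO  OO
O O O O O O O O
OOOOOOOOOOOOOOOO
O               O
OO              OO
O O             O O
OOOO            OOOO
O   O           O   O
OO  OO          OO  OO
O O O O         O O O O
OOOOOOOO        OOOOOOOO
O       O       O       O
OO      OO      OO      OO
O O     O O     O O     O O

Derivation:
r0=0: O
r1=1: OO
r2=10: O O
r3=11: OOOO
r4=100: O   O
r5=101: OO  OO
r6=110: O O O O
r7=111: OOOOOOOO
r8=1000: O       O
r9=1001: OO      OO
r10=1010: O O     O O
r11=1011: OOOO    OOOO
r12=1100: O   O   O   O
r13=1101: OO  OO  OO  OO
r14=1110: O O O O O O O O
r15=1111: OOOOOOOOOOOOOOOO
r16=10000: O               O
r17=10001: OO              OO
r18=10010: O O             O O
r19=10011: OOOO            OOOO
r20=10100: O   O           O   O
r21=10101: OO  OO          OO  OO
r22=10110: O O O O         O O O O
r23=10111: OOOOOOOO        OOOOOOOO
r24=11000: O       O       O       O
r25=11001: OO      OO      OO      OO
r26=11010: O O     O O     O O     O O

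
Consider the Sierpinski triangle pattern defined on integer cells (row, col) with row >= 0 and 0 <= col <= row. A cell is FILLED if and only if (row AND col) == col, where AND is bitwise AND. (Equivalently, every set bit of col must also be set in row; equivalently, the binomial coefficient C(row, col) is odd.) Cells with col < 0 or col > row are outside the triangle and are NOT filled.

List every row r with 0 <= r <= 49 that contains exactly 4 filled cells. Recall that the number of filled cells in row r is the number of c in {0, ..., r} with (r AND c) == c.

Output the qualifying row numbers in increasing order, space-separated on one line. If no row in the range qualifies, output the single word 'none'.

Answer: 3 5 6 9 10 12 17 18 20 24 33 34 36 40 48

Derivation:
Row r has 2^popcount(r) filled cells, so we need popcount(r) = log2(4) = 2.
Scan r = 0..49 and keep those with exactly 2 one-bits:
r=0=0 popcount=0 -> skip
r=1=1 popcount=1 -> skip
r=2=10 popcount=1 -> skip
r=3=11 popcount=2 -> KEEP
r=4=100 popcount=1 -> skip
r=5=101 popcount=2 -> KEEP
r=6=110 popcount=2 -> KEEP
r=7=111 popcount=3 -> skip
r=8=1000 popcount=1 -> skip
r=9=1001 popcount=2 -> KEEP
r=10=1010 popcount=2 -> KEEP
r=11=1011 popcount=3 -> skip
r=12=1100 popcount=2 -> KEEP
r=13=1101 popcount=3 -> skip
r=14=1110 popcount=3 -> skip
r=15=1111 popcount=4 -> skip
r=16=10000 popcount=1 -> skip
r=17=10001 popcount=2 -> KEEP
r=18=10010 popcount=2 -> KEEP
r=19=10011 popcount=3 -> skip
r=20=10100 popcount=2 -> KEEP
r=21=10101 popcount=3 -> skip
r=22=10110 popcount=3 -> skip
r=23=10111 popcount=4 -> skip
r=24=11000 popcount=2 -> KEEP
r=25=11001 popcount=3 -> skip
r=26=11010 popcount=3 -> skip
r=27=11011 popcount=4 -> skip
r=28=11100 popcount=3 -> skip
r=29=11101 popcount=4 -> skip
r=30=11110 popcount=4 -> skip
r=31=11111 popcount=5 -> skip
r=32=100000 popcount=1 -> skip
r=33=100001 popcount=2 -> KEEP
r=34=100010 popcount=2 -> KEEP
r=35=100011 popcount=3 -> skip
r=36=100100 popcount=2 -> KEEP
r=37=100101 popcount=3 -> skip
r=38=100110 popcount=3 -> skip
r=39=100111 popcount=4 -> skip
r=40=101000 popcount=2 -> KEEP
r=41=101001 popcount=3 -> skip
r=42=101010 popcount=3 -> skip
r=43=101011 popcount=4 -> skip
r=44=101100 popcount=3 -> skip
r=45=101101 popcount=4 -> skip
r=46=101110 popcount=4 -> skip
r=47=101111 popcount=5 -> skip
r=48=110000 popcount=2 -> KEEP
r=49=110001 popcount=3 -> skip
Kept rows: 3 5 6 9 10 12 17 18 20 24 33 34 36 40 48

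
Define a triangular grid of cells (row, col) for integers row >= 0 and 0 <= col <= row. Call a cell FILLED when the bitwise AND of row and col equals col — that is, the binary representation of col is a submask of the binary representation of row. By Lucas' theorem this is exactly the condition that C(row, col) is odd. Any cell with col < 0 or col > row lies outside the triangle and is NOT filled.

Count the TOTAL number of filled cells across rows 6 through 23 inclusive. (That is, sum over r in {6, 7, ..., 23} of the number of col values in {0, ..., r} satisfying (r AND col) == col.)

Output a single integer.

Answer: 120

Derivation:
r6=110 pc2: +4 =4
r7=111 pc3: +8 =12
r8=1000 pc1: +2 =14
r9=1001 pc2: +4 =18
r10=1010 pc2: +4 =22
r11=1011 pc3: +8 =30
r12=1100 pc2: +4 =34
r13=1101 pc3: +8 =42
r14=1110 pc3: +8 =50
r15=1111 pc4: +16 =66
r16=10000 pc1: +2 =68
r17=10001 pc2: +4 =72
r18=10010 pc2: +4 =76
r19=10011 pc3: +8 =84
r20=10100 pc2: +4 =88
r21=10101 pc3: +8 =96
r22=10110 pc3: +8 =104
r23=10111 pc4: +16 =120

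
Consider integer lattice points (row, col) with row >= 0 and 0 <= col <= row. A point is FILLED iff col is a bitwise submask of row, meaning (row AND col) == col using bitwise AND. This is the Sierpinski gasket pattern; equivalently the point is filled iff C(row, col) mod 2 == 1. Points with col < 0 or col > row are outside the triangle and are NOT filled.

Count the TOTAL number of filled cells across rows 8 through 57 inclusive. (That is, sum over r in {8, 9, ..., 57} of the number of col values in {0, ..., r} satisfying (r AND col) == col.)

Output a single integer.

Answer: 510

Derivation:
r8=1000 pc1: +2 =2
r9=1001 pc2: +4 =6
r10=1010 pc2: +4 =10
r11=1011 pc3: +8 =18
r12=1100 pc2: +4 =22
r13=1101 pc3: +8 =30
r14=1110 pc3: +8 =38
r15=1111 pc4: +16 =54
r16=10000 pc1: +2 =56
r17=10001 pc2: +4 =60
r18=10010 pc2: +4 =64
r19=10011 pc3: +8 =72
r20=10100 pc2: +4 =76
r21=10101 pc3: +8 =84
r22=10110 pc3: +8 =92
r23=10111 pc4: +16 =108
r24=11000 pc2: +4 =112
r25=11001 pc3: +8 =120
r26=11010 pc3: +8 =128
r27=11011 pc4: +16 =144
r28=11100 pc3: +8 =152
r29=11101 pc4: +16 =168
r30=11110 pc4: +16 =184
r31=11111 pc5: +32 =216
r32=100000 pc1: +2 =218
r33=100001 pc2: +4 =222
r34=100010 pc2: +4 =226
r35=100011 pc3: +8 =234
r36=100100 pc2: +4 =238
r37=100101 pc3: +8 =246
r38=100110 pc3: +8 =254
r39=100111 pc4: +16 =270
r40=101000 pc2: +4 =274
r41=101001 pc3: +8 =282
r42=101010 pc3: +8 =290
r43=101011 pc4: +16 =306
r44=101100 pc3: +8 =314
r45=101101 pc4: +16 =330
r46=101110 pc4: +16 =346
r47=101111 pc5: +32 =378
r48=110000 pc2: +4 =382
r49=110001 pc3: +8 =390
r50=110010 pc3: +8 =398
r51=110011 pc4: +16 =414
r52=110100 pc3: +8 =422
r53=110101 pc4: +16 =438
r54=110110 pc4: +16 =454
r55=110111 pc5: +32 =486
r56=111000 pc3: +8 =494
r57=111001 pc4: +16 =510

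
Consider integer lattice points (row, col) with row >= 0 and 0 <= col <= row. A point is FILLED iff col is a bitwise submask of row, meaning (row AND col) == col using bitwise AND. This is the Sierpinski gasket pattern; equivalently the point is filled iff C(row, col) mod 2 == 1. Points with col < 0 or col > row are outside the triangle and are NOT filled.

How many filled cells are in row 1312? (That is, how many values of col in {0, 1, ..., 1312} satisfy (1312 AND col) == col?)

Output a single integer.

1312 in binary = 10100100000
popcount(1312) = number of 1-bits in 10100100000 = 3
A col c satisfies (1312 AND c) == c iff every set bit of c is also set in 1312; each of the 3 set bits of 1312 can independently be on or off in c.
count = 2^3 = 8

Answer: 8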